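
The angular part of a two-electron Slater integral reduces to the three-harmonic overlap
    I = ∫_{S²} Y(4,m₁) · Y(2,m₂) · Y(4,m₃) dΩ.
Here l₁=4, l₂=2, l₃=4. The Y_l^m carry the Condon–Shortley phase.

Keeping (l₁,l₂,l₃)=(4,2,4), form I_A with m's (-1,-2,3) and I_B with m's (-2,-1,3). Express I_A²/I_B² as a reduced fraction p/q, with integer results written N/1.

18/25

l's match ⇒ only the (l;m) 3-j factors differ between A and B.
A: triangle coeff Δ(4,2,4) = 1/13860; Σ_t [0,0]: t=0:+1/480 = 1/480; (3j)²=3/110 [(4 2 4; -1 -2 3)], sign=-1
B: triangle coeff Δ(4,2,4) = 1/13860; Σ_t [0,1]: t=0:+1/1440 t=1:−1/240 = -1/288; (3j)²=5/132 [(4 2 4; -2 -1 3)], sign=+1
I_A²/I_B² = (3/110)/(5/132) = 18/25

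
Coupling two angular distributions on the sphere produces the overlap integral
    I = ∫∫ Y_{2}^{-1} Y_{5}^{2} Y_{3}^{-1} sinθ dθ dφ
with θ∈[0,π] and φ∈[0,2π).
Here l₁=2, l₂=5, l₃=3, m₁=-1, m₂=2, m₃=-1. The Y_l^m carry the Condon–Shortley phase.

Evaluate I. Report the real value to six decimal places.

Rules hold: Σm=0, L=10 even, 3≤3≤7.
N = 5·11·7 = 385
Δ = 4!·0!·6!/11! = 1/2310
Racah Σ t=2..2: t=2:+1/144 = 1/144
⇒ 3j(2 5 3; 0 0 0)² = 10/231, sgn -1
Racah Σ t=3..3: t=3:−1/288 = -1/288
⇒ 3j(2 5 3; -1 2 -1)² = 1/22, sgn -1
4πI² = N·(3j₀)²·(3jₘ)² = 25/33
I = +1·√(0.757576/4π) = 0.24553200

0.245532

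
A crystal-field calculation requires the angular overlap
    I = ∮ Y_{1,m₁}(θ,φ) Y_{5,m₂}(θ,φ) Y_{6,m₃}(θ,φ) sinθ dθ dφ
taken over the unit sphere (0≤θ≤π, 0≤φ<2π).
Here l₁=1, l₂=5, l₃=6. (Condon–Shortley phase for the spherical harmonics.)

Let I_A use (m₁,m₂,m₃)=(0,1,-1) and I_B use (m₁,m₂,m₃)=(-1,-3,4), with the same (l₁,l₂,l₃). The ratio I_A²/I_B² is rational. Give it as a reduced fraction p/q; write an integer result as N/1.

7/9

l's match ⇒ only the (l;m) 3-j factors differ between A and B.
A: triangle coeff Δ(1,5,6) = 1/858; Σ_t [0,0]: t=0:+1/17280 = 1/17280; (3j)²=35/858 [(1 5 6; 0 1 -1)], sign=-1
B: triangle coeff Δ(1,5,6) = 1/858; Σ_t [0,0]: t=0:+1/161280 = 1/161280; (3j)²=15/286 [(1 5 6; -1 -3 4)], sign=+1
I_A²/I_B² = (35/858)/(15/286) = 7/9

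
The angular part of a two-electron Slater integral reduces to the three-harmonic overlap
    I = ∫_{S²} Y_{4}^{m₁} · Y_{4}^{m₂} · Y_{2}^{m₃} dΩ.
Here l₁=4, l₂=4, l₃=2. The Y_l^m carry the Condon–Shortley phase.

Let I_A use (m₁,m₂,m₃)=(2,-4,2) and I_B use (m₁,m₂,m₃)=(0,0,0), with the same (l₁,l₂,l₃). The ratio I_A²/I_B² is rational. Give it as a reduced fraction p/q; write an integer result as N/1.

21/50

Same 4,4,2: normalisation and zero-m 3j drop out of the ratio.
A: Δ: 6! 2! 2! / 11! → 1/13860; sum: t=0:+1/2880 = 1/2880; 3j²(4 4 2; 2 -4 2) = Δ·Π!·Σ² = 2/165  (sign +1)
B: Δ: 6! 2! 2! / 11! → 1/13860; sum: t=2:+1/192 t=3:−1/36 t=4:+1/192 = -5/288; 3j²(4 4 2; 0 0 0) = Δ·Π!·Σ² = 20/693  (sign -1)
I_A²/I_B² = (2/165)/(20/693) = 21/50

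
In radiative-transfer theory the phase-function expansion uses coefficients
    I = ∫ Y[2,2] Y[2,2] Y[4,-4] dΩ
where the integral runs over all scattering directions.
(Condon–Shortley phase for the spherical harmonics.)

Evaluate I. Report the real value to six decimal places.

0.337168

m-sum 0 ✓  L=8 even ✓  0≤4≤4 ✓
Π(2lᵢ+1) = 5×5×9 = 225
triangle coeff Δ(2,2,4) = 1/630
Σ_t [0,0]: t=0:+1/16 = 1/16
(3j)²=2/35 [(2 2 4; 0 0 0)], sign=+1
Σ_t [0,0]: t=0:+1/576 = 1/576
(3j)²=1/9 [(2 2 4; 2 2 -4)], sign=+1
⇒ 4πI² = 10/7
I = (+1)√(10/7/(4π)) = 0.33716777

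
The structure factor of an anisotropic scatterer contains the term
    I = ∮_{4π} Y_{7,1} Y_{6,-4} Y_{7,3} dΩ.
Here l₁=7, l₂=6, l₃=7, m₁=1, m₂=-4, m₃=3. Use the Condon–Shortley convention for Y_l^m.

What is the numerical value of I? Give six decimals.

Rules hold: Σm=0, L=20 even, 1≤7≤13.
N = 15·13·15 = 2925
Δ = 6!·8!·6!/21! = 1/2444321880
Racah Σ t=0..6: t=0:+1/2612736000 t=1:−1/20736000 t=2:+1/1658880 t=3:−1/746496 t=4:+1/1658880 t=5:−1/20736000 t=6:+1/2612736000 = -1/4354560
⇒ 3j(7 6 7; 0 0 0)² = 1000/138567, sgn +1
Racah Σ t=0..2: t=0:+1/49766400 t=1:−1/10368000 t=2:+1/19906560 = -13/497664000
⇒ 3j(7 6 7; 1 -4 3)² = 91/17765, sgn -1
4πI² = N·(3j₀)²·(3jₘ)² = 1365000/12623809
I = -1·√(0.108129/4π) = -0.09276116

-0.092761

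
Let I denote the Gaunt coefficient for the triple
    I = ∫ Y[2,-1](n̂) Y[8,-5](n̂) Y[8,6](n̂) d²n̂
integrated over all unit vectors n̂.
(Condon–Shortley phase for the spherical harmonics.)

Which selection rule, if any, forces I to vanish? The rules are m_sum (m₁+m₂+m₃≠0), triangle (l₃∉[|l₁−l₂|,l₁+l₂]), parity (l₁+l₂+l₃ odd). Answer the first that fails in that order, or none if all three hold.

m₁+m₂+m₃ = -1 − 5 + 6 = 0  ✓
triangle: |2−8|=6 ≤ l₃=8 ≤ 2+8=10  ✓
parity: l₁+l₂+l₃ = 18 is even  ✓

none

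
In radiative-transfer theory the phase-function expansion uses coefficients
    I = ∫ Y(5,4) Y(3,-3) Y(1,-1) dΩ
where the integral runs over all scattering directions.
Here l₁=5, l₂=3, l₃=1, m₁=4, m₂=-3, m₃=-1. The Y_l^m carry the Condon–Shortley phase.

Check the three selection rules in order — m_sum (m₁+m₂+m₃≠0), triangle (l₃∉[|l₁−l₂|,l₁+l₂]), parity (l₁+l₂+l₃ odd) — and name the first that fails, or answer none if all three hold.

Σmᵢ = 0  ✓
l₃∈[|l₁−l₂|,l₁+l₂]=[2,8], have l₃=1  ✗
Σlᵢ = 9 ⇒ odd

triangle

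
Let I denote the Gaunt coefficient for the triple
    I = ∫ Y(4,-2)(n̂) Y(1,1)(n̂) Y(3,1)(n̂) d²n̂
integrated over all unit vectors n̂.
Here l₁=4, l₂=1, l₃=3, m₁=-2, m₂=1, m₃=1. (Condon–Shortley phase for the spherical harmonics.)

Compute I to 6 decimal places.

0.238414

Checks pass: Σm=0; 8 even; l₃=3∈[3,5].
(2·4+1)(2·1+1)(2·3+1) = 189
Δ: 2! 6! 0! / 9! → 1/252
sum: t=1:−1/36 = -1/36
3j²(4 1 3; 0 0 0) = Δ·Π!·Σ² = 4/63  (sign +1)
sum: t=2:+1/96 = 1/96
3j²(4 1 3; -2 1 1) = Δ·Π!·Σ² = 5/84  (sign +1)
combine: 4πI² = 189·4/63·5/84 = 5/7
take √, sign +1: I = 0.23841361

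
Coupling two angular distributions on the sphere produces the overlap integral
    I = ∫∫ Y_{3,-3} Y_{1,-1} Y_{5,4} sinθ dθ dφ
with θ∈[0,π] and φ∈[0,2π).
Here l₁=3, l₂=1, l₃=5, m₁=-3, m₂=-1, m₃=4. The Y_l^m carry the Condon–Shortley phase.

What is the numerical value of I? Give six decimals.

triangle: need 2≤l₃≤4, have 5; I=0

0.000000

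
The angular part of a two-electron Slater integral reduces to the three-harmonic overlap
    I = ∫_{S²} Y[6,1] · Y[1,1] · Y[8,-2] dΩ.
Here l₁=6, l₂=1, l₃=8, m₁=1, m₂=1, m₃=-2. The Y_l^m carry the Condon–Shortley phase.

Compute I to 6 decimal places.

l₃=8 ∉ [5,7] — triangle fails ⇒ I = 0

0.000000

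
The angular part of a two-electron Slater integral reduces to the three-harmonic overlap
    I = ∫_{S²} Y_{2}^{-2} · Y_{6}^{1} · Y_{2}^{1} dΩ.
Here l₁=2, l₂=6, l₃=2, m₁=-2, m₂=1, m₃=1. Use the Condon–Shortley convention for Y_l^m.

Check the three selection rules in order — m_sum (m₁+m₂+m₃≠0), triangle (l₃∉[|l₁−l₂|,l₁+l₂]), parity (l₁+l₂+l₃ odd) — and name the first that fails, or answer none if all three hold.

m₁+m₂+m₃ = -2 + 1 + 1 = 0  ✓
triangle: |2−6|=4 ≤ l₃=2 ≤ 2+6=8  ✗
parity: l₁+l₂+l₃ = 10 is even

triangle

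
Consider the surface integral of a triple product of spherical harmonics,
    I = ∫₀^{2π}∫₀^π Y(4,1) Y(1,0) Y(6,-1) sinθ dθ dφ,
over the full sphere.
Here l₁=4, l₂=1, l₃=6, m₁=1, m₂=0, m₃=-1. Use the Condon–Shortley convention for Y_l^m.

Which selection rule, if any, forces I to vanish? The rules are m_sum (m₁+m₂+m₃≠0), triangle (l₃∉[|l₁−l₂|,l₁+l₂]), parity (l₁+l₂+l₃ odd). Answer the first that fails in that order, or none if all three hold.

m₁+m₂+m₃ = 1 + 0 − 1 = 0  ✓
triangle: |4−1|=3 ≤ l₃=6 ≤ 4+1=5  ✗
parity: l₁+l₂+l₃ = 11 is odd

triangle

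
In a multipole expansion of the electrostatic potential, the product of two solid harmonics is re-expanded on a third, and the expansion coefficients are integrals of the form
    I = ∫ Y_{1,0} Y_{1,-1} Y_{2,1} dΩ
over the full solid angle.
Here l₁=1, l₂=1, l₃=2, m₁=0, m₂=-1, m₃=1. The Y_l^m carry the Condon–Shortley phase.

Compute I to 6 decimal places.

-0.218510

Checks pass: Σm=0; 4 even; l₃=2∈[0,2].
(2·1+1)(2·1+1)(2·2+1) = 45
Δ: 0! 2! 2! / 5! → 1/30
sum: t=0:+1/1 = 1/1
3j²(1 1 2; 0 0 0) = Δ·Π!·Σ² = 2/15  (sign +1)
sum: t=0:+1/2 = 1/2
3j²(1 1 2; 0 -1 1) = Δ·Π!·Σ² = 1/10  (sign -1)
combine: 4πI² = 45·2/15·1/10 = 3/5
take √, sign -1: I = -0.21850969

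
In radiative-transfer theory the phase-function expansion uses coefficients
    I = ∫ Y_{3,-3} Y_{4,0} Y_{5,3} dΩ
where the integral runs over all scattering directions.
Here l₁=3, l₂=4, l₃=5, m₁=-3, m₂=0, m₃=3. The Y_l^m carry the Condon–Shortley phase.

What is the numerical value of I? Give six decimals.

0.196280

m-sum 0 ✓  L=12 even ✓  1≤5≤7 ✓
Π(2lᵢ+1) = 7×9×11 = 693
triangle coeff Δ(3,4,5) = 1/180180
Σ_t [0,2]: t=0:+1/576 t=1:−1/144 t=2:+1/576 = -1/288
(3j)²=20/1001 [(3 4 5; 0 0 0)], sign=+1
Σ_t [2,2]: t=2:+1/2304 = 1/2304
(3j)²=5/143 [(3 4 5; -3 0 3)], sign=+1
⇒ 4πI² = 900/1859
I = (+1)√(900/1859/(4π)) = 0.19628026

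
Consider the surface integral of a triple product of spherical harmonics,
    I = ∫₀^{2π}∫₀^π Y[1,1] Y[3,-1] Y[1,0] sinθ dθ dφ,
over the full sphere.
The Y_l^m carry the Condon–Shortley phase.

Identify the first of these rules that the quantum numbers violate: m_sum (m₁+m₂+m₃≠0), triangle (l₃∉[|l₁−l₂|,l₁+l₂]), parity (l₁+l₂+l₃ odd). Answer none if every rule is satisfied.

m₁+m₂+m₃ = 1 − 1 + 0 = 0  ✓
triangle: |1−3|=2 ≤ l₃=1 ≤ 1+3=4  ✗
parity: l₁+l₂+l₃ = 5 is odd

triangle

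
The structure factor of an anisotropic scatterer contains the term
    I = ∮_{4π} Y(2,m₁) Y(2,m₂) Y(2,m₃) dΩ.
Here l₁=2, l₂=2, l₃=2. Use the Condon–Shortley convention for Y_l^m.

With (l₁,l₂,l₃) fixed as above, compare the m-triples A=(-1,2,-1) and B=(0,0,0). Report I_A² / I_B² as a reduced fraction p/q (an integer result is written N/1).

Same 2,2,2: normalisation and zero-m 3j drop out of the ratio.
A: Δ: 2! 2! 2! / 7! → 1/630; sum: t=2:+1/4 = 1/4; 3j²(2 2 2; -1 2 -1) = Δ·Π!·Σ² = 3/35  (sign -1)
B: Δ: 2! 2! 2! / 7! → 1/630; sum: t=0:+1/8 t=1:−1/1 t=2:+1/8 = -3/4; 3j²(2 2 2; 0 0 0) = Δ·Π!·Σ² = 2/35  (sign -1)
I_A²/I_B² = (3/35)/(2/35) = 3/2

3/2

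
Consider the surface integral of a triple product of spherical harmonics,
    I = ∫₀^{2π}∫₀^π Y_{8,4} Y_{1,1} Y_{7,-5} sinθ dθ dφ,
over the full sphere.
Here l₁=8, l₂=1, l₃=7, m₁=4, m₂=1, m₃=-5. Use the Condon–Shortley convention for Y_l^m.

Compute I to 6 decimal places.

0.074948

Rules hold: Σm=0, L=16 even, 7≤7≤9.
N = 17·3·15 = 765
Δ = 2!·14!·0!/17! = 1/2040
Racah Σ t=1..1: t=1:−1/25401600 = -1/25401600
⇒ 3j(8 1 7; 0 0 0)² = 8/255, sgn +1
Racah Σ t=2..2: t=2:+1/1916006400 = 1/1916006400
⇒ 3j(8 1 7; 4 1 -5)² = 1/340, sgn +1
4πI² = N·(3j₀)²·(3jₘ)² = 6/85
I = +1·√(0.0705882/4π) = 0.07494820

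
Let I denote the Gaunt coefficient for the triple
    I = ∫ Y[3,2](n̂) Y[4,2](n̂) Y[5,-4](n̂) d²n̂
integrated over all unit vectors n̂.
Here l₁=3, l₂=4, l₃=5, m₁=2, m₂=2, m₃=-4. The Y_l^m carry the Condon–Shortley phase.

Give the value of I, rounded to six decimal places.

0.143343

Checks pass: Σm=0; 12 even; l₃=5∈[1,7].
(2·3+1)(2·4+1)(2·5+1) = 693
Δ: 2! 4! 6! / 13! → 1/180180
sum: t=0:+1/576 t=1:−1/144 t=2:+1/576 = -1/288
3j²(3 4 5; 0 0 0) = Δ·Π!·Σ² = 20/1001  (sign +1)
sum: t=0:+1/8640 t=1:−1/2880 = -1/4320
3j²(3 4 5; 2 2 -4) = Δ·Π!·Σ² = 8/429  (sign +1)
combine: 4πI² = 693·20/1001·8/429 = 480/1859
take √, sign +1: I = 0.14334284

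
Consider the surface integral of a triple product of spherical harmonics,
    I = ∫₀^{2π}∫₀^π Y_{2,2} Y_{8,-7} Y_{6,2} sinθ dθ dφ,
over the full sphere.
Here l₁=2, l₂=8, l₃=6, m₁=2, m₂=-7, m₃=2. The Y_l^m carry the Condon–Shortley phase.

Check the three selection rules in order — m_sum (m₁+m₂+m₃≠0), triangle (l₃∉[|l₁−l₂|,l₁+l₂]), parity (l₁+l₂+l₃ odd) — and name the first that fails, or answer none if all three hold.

m₁+m₂+m₃ = 2 − 7 + 2 = -3  ✗
triangle: |2−8|=6 ≤ l₃=6 ≤ 2+8=10
parity: l₁+l₂+l₃ = 16 is even

m_sum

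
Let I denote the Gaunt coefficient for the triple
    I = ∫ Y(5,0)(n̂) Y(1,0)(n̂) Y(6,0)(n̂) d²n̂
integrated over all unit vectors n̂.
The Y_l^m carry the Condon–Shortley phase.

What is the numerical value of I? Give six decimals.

Checks pass: Σm=0; 12 even; l₃=6∈[4,6].
(2·5+1)(2·1+1)(2·6+1) = 429
Δ: 0! 10! 2! / 13! → 1/858
sum: t=0:+1/14400 = 1/14400
3j²(5 1 6; 0 0 0) = Δ·Π!·Σ² = 6/143  (sign +1)
(m-triple is (0,0,0) — same symbol as above.)
combine: 4πI² = 429·6/143·6/143 = 108/143
take √, sign +1: I = 0.24515397

0.245154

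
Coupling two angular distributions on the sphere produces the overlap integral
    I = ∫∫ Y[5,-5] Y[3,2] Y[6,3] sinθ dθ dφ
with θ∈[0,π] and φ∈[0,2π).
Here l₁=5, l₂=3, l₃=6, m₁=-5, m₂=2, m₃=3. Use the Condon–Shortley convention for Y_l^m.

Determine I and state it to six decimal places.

Rules hold: Σm=0, L=14 even, 2≤6≤8.
N = 11·7·13 = 1001
Δ = 2!·8!·4!/15! = 1/675675
Racah Σ t=0..2: t=0:+1/8640 t=1:−1/2304 t=2:+1/8640 = -7/34560
⇒ 3j(5 3 6; 0 0 0)² = 7/429, sgn -1
Racah Σ t=2..2: t=2:+1/483840 = 1/483840
⇒ 3j(5 3 6; -5 2 3)² = 6/1001, sgn -1
4πI² = N·(3j₀)²·(3jₘ)² = 14/143
I = +1·√(0.0979021/4π) = 0.08826552

0.088266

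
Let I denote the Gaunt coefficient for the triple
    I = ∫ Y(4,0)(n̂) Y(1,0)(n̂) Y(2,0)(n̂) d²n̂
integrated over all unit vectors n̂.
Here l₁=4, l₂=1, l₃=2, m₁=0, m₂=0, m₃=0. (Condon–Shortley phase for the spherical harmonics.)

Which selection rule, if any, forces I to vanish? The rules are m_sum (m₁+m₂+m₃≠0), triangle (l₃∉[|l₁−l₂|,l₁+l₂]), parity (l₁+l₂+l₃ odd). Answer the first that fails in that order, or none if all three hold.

m₁+m₂+m₃ = 0 + 0 + 0 = 0  ✓
triangle: |4−1|=3 ≤ l₃=2 ≤ 4+1=5  ✗
parity: l₁+l₂+l₃ = 7 is odd

triangle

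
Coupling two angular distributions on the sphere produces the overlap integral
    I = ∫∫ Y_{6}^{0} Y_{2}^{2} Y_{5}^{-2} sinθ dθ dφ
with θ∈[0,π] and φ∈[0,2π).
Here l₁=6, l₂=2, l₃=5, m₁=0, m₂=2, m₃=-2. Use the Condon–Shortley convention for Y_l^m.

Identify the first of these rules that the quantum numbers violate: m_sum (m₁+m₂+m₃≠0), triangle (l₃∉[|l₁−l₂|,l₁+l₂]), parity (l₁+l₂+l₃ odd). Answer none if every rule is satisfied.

parity

Σmᵢ = 0  ✓
l₃∈[|l₁−l₂|,l₁+l₂]=[4,8], have l₃=5  ✓
Σlᵢ = 13 ⇒ odd  ✗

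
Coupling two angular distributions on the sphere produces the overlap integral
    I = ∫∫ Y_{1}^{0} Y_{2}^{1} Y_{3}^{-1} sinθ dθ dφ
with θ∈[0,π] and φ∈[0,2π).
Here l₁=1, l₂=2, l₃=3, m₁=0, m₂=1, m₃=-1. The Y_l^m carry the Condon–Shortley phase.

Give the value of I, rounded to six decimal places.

-0.233597

Rules hold: Σm=0, L=6 even, 1≤3≤3.
N = 3·5·7 = 105
Δ = 0!·2!·4!/7! = 1/105
Racah Σ t=0..0: t=0:+1/4 = 1/4
⇒ 3j(1 2 3; 0 0 0)² = 3/35, sgn -1
Racah Σ t=0..0: t=0:+1/6 = 1/6
⇒ 3j(1 2 3; 0 1 -1)² = 8/105, sgn +1
4πI² = N·(3j₀)²·(3jₘ)² = 24/35
I = -1·√(0.685714/4π) = -0.23359668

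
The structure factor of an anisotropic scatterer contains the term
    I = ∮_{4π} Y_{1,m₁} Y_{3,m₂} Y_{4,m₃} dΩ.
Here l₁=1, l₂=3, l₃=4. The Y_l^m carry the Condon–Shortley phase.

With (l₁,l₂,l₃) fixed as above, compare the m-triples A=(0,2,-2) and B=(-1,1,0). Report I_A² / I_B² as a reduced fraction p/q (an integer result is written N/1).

2/1

Shared (l₁,l₂,l₃)=(1,3,4): N and (l;000)² cancel in I_A²/I_B².
A: Δ = 0!·2!·6!/9! = 1/252; Racah Σ t=0..0: t=0:+1/120 = 1/120; ⇒ 3j(1 3 4; 0 2 -2)² = 1/21, sgn +1
B: Δ = 0!·2!·6!/9! = 1/252; Racah Σ t=0..0: t=0:+1/96 = 1/96; ⇒ 3j(1 3 4; -1 1 0)² = 1/42, sgn +1
I_A²/I_B² = (1/21)/(1/42) = 2/1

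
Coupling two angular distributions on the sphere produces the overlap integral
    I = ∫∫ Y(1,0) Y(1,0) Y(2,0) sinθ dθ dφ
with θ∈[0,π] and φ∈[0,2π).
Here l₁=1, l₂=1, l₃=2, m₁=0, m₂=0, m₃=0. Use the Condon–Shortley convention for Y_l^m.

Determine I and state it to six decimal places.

0.252313

Checks pass: Σm=0; 4 even; l₃=2∈[0,2].
(2·1+1)(2·1+1)(2·2+1) = 45
Δ: 0! 2! 2! / 5! → 1/30
sum: t=0:+1/1 = 1/1
3j²(1 1 2; 0 0 0) = Δ·Π!·Σ² = 2/15  (sign +1)
(m-triple is (0,0,0) — same symbol as above.)
combine: 4πI² = 45·2/15·2/15 = 4/5
take √, sign +1: I = 0.25231325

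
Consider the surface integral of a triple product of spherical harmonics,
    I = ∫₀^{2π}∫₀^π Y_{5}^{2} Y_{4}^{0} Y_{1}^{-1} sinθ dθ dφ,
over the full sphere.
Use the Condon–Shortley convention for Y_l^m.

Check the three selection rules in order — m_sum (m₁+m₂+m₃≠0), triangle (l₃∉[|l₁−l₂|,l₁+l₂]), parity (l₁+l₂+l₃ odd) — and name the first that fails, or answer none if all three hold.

Σmᵢ = 1  ✗
l₃∈[|l₁−l₂|,l₁+l₂]=[1,9], have l₃=1
Σlᵢ = 10 ⇒ even

m_sum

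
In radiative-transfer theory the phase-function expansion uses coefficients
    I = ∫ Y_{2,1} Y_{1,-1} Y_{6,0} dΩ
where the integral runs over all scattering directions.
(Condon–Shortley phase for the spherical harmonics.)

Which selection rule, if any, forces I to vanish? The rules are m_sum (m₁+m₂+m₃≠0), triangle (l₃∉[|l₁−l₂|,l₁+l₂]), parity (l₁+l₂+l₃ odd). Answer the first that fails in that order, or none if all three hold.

triangle

azimuthal sum: 1 − 1 + 0 = 0  ✓
1 ≤ 6 ≤ 3 (triangle on l)  ✗
L = 2 + 1 + 6 = 9 (odd)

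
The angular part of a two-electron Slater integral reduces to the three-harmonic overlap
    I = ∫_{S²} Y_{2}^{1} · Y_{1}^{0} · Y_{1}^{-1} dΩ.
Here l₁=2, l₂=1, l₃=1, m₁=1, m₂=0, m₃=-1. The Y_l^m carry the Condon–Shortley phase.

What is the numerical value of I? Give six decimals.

m-sum 0 ✓  L=4 even ✓  1≤1≤3 ✓
Π(2lᵢ+1) = 5×3×3 = 45
triangle coeff Δ(2,1,1) = 1/30
Σ_t [1,1]: t=1:−1/1 = -1/1
(3j)²=2/15 [(2 1 1; 0 0 0)], sign=+1
Σ_t [1,1]: t=1:−1/2 = -1/2
(3j)²=1/10 [(2 1 1; 1 0 -1)], sign=-1
⇒ 4πI² = 3/5
I = (-1)√(3/5/(4π)) = -0.21850969

-0.218510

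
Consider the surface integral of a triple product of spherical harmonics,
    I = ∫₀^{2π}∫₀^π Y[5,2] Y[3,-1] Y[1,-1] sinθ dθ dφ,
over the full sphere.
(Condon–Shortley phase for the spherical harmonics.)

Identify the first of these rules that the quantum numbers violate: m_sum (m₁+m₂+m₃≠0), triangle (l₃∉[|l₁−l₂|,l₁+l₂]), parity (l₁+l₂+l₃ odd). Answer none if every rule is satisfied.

triangle

Σmᵢ = 0  ✓
l₃∈[|l₁−l₂|,l₁+l₂]=[2,8], have l₃=1  ✗
Σlᵢ = 9 ⇒ odd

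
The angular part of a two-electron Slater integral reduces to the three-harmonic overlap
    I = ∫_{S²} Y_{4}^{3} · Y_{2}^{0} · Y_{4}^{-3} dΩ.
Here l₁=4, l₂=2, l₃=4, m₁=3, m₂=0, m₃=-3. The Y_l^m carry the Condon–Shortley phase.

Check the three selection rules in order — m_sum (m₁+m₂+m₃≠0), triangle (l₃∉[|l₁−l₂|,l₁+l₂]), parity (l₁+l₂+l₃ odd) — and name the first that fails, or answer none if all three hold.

none

azimuthal sum: 3 + 0 − 3 = 0  ✓
2 ≤ 4 ≤ 6 (triangle on l)  ✓
L = 4 + 2 + 4 = 10 (even)  ✓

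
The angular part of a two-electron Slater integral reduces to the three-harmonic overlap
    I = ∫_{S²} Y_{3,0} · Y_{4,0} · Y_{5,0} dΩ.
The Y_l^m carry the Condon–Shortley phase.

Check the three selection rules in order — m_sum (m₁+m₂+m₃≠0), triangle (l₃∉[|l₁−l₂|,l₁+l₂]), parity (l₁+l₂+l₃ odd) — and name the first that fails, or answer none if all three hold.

none

m₁+m₂+m₃ = 0 + 0 + 0 = 0  ✓
triangle: |3−4|=1 ≤ l₃=5 ≤ 3+4=7  ✓
parity: l₁+l₂+l₃ = 12 is even  ✓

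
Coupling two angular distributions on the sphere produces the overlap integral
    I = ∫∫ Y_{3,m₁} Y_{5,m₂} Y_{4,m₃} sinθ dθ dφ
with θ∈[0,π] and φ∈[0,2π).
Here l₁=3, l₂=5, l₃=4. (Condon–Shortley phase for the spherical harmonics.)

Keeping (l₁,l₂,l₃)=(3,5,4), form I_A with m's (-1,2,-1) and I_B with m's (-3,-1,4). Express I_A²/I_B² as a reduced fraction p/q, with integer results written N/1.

Shared (l₁,l₂,l₃)=(3,5,4): N and (l;000)² cancel in I_A²/I_B².
A: Δ = 4!·2!·6!/13! = 1/180180; Racah Σ t=2..4: t=2:+1/960 t=3:−1/288 t=4:+1/1728 = -1/540; ⇒ 3j(3 5 4; -1 2 -1)² = 128/6435, sgn +1
B: Δ = 4!·2!·6!/13! = 1/180180; Racah Σ t=4..4: t=4:+1/34560 = 1/34560; ⇒ 3j(3 5 4; -3 -1 4)² = 1/429, sgn +1
I_A²/I_B² = (128/6435)/(1/429) = 128/15

128/15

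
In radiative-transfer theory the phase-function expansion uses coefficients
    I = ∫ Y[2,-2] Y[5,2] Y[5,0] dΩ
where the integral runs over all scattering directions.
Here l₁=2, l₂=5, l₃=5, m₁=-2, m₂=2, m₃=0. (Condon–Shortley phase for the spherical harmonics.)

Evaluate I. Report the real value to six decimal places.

m-sum 0 ✓  L=12 even ✓  3≤5≤7 ✓
Π(2lᵢ+1) = 5×11×11 = 605
triangle coeff Δ(2,5,5) = 1/38610
Σ_t [0,2]: t=0:+1/2880 t=1:−1/576 t=2:+1/2880 = -1/960
(3j)²=10/429 [(2 5 5; 0 0 0)], sign=+1
Σ_t [2,2]: t=2:+1/2880 = 1/2880
(3j)²=14/429 [(2 5 5; -2 2 0)], sign=-1
⇒ 4πI² = 700/1521
I = (-1)√(700/1521/(4π)) = -0.19137248

-0.191372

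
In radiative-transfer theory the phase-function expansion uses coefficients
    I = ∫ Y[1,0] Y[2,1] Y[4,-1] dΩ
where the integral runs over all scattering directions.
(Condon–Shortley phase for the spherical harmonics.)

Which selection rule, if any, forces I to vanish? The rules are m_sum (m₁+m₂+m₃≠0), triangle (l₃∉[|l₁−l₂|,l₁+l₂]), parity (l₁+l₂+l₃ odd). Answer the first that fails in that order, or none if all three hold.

triangle

azimuthal sum: 0 + 1 − 1 = 0  ✓
1 ≤ 4 ≤ 3 (triangle on l)  ✗
L = 1 + 2 + 4 = 7 (odd)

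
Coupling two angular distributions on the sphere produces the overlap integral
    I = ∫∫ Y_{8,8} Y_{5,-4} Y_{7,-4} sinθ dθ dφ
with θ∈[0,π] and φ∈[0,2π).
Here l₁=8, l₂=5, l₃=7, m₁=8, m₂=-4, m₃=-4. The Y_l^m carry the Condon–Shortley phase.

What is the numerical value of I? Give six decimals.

-0.125696

m-sum 0 ✓  L=20 even ✓  3≤7≤13 ✓
Π(2lᵢ+1) = 17×11×15 = 2805
triangle coeff Δ(8,5,7) = 1/814773960
Σ_t [1,5]: t=1:−1/87091200 t=2:+1/4976640 t=3:−1/2073600 t=4:+1/4976640 t=5:−1/87091200 = -1/9676800
(3j)²=360/46189 [(8 5 7; 0 0 0)], sign=+1
Σ_t [0,0]: t=0:+1/15676416000 = 1/15676416000
(3j)²=44/4845 [(8 5 7; 8 -4 -4)], sign=-1
⇒ 4πI² = 15840/79781
I = (-1)√(15840/79781/(4π)) = -0.12569642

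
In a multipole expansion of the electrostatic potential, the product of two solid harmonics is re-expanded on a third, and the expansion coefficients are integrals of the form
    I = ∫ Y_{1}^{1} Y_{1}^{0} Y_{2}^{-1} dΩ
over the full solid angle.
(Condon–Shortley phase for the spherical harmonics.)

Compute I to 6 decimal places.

-0.218510

Rules hold: Σm=0, L=4 even, 0≤2≤2.
N = 3·3·5 = 45
Δ = 0!·2!·2!/5! = 1/30
Racah Σ t=0..0: t=0:+1/1 = 1/1
⇒ 3j(1 1 2; 0 0 0)² = 2/15, sgn +1
Racah Σ t=0..0: t=0:+1/2 = 1/2
⇒ 3j(1 1 2; 1 0 -1)² = 1/10, sgn -1
4πI² = N·(3j₀)²·(3jₘ)² = 3/5
I = -1·√(0.6/4π) = -0.21850969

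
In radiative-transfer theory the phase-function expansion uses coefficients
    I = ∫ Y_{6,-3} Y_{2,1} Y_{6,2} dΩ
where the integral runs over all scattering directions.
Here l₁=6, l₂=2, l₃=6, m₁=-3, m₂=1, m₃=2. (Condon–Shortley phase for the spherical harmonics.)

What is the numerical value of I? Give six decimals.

m-sum 0 ✓  L=14 even ✓  4≤6≤8 ✓
Π(2lᵢ+1) = 13×5×13 = 845
triangle coeff Δ(6,2,6) = 1/90090
Σ_t [0,2]: t=0:+1/69120 t=1:−1/14400 t=2:+1/69120 = -7/172800
(3j)²=14/715 [(6 2 6; 0 0 0)], sign=-1
Σ_t [1,2]: t=1:−1/161280 t=2:+1/60480 = 1/96768
(3j)²=15/1001 [(6 2 6; -3 1 2)], sign=+1
⇒ 4πI² = 30/121
I = (-1)√(30/121/(4π)) = -0.14046335

-0.140463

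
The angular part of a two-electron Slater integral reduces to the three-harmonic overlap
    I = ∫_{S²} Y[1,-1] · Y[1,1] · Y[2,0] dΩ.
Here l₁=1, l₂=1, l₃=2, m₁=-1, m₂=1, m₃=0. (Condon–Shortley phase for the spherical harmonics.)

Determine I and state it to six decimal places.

Rules hold: Σm=0, L=4 even, 0≤2≤2.
N = 3·3·5 = 45
Δ = 0!·2!·2!/5! = 1/30
Racah Σ t=0..0: t=0:+1/1 = 1/1
⇒ 3j(1 1 2; 0 0 0)² = 2/15, sgn +1
Racah Σ t=0..0: t=0:+1/4 = 1/4
⇒ 3j(1 1 2; -1 1 0)² = 1/30, sgn +1
4πI² = N·(3j₀)²·(3jₘ)² = 1/5
I = +1·√(0.2/4π) = 0.12615663

0.126157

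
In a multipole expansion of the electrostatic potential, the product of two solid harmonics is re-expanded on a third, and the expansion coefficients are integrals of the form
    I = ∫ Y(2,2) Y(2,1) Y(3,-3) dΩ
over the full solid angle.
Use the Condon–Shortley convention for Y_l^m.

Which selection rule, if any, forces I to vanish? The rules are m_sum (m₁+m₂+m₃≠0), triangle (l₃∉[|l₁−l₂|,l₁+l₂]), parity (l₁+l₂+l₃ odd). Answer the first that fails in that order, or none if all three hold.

parity

Σmᵢ = 0  ✓
l₃∈[|l₁−l₂|,l₁+l₂]=[0,4], have l₃=3  ✓
Σlᵢ = 7 ⇒ odd  ✗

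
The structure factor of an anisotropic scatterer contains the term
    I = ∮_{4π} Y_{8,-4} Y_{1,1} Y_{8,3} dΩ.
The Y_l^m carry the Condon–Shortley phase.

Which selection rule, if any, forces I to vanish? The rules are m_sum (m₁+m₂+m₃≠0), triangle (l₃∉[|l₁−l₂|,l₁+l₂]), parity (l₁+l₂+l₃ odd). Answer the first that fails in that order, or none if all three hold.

parity

m₁+m₂+m₃ = -4 + 1 + 3 = 0  ✓
triangle: |8−1|=7 ≤ l₃=8 ≤ 8+1=9  ✓
parity: l₁+l₂+l₃ = 17 is odd  ✗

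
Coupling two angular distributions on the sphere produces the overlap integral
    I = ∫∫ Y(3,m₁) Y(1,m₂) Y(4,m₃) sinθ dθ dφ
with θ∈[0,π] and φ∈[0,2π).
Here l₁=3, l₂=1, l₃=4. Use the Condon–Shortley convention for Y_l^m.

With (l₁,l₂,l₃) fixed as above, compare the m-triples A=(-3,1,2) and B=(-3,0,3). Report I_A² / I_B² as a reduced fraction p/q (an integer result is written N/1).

1/7

Same 3,1,4: normalisation and zero-m 3j drop out of the ratio.
A: Δ: 0! 6! 2! / 9! → 1/252; sum: t=0:+1/1440 = 1/1440; 3j²(3 1 4; -3 1 2) = Δ·Π!·Σ² = 1/252  (sign +1)
B: Δ: 0! 6! 2! / 9! → 1/252; sum: t=0:+1/720 = 1/720; 3j²(3 1 4; -3 0 3) = Δ·Π!·Σ² = 1/36  (sign -1)
I_A²/I_B² = (1/252)/(1/36) = 1/7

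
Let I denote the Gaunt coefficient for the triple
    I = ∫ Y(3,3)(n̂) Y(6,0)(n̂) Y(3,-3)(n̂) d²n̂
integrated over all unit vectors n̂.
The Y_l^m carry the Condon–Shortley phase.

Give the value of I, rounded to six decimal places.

0.011854

Rules hold: Σm=0, L=12 even, 3≤3≤9.
N = 7·13·7 = 637
Δ = 6!·0!·6!/13! = 1/12012
Racah Σ t=3..3: t=3:−1/1296 = -1/1296
⇒ 3j(3 6 3; 0 0 0)² = 100/3003, sgn +1
Racah Σ t=0..0: t=0:+1/518400 = 1/518400
⇒ 3j(3 6 3; 3 0 -3)² = 1/12012, sgn +1
4πI² = N·(3j₀)²·(3jₘ)² = 25/14157
I = +1·√(0.00176591/4π) = 0.01185440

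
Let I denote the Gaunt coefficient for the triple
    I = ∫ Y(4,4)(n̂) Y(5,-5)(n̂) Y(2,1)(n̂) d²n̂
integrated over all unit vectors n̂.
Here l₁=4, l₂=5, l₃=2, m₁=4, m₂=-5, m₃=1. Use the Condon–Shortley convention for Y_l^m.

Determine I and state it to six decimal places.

0.000000

Σlᵢ=11 odd — θ-integrand is odd under cosθ→−cosθ; I=0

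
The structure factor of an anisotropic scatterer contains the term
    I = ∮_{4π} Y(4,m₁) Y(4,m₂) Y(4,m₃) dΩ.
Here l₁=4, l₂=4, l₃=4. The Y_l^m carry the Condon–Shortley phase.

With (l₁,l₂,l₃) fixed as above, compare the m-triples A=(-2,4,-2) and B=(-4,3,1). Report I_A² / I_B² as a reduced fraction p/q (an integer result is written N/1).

l's match ⇒ only the (l;m) 3-j factors differ between A and B.
A: triangle coeff Δ(4,4,4) = 1/450450; Σ_t [4,4]: t=4:+1/2304 = 1/2304; (3j)²=5/143 [(4 4 4; -2 4 -2)], sign=+1
B: triangle coeff Δ(4,4,4) = 1/450450; Σ_t [4,4]: t=4:+1/3456 = 1/3456; (3j)²=35/1287 [(4 4 4; -4 3 1)], sign=-1
I_A²/I_B² = (5/143)/(35/1287) = 9/7

9/7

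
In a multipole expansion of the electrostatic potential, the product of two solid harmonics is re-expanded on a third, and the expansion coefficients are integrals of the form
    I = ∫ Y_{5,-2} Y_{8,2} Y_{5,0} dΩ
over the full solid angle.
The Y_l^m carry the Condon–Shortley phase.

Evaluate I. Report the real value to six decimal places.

Rules hold: Σm=0, L=18 even, 3≤5≤13.
N = 11·17·11 = 2057
Δ = 8!·2!·8!/19! = 1/37413090
Racah Σ t=3..5: t=3:−1/1036800 t=4:+1/331776 t=5:−1/1036800 = 1/921600
⇒ 3j(5 8 5; 0 0 0)² = 490/46189, sgn -1
Racah Σ t=5..7: t=5:−1/1036800 t=6:+1/829440 t=7:−1/7257600 = 1/9676800
⇒ 3j(5 8 5; -2 2 0)² = 15/46189, sgn -1
4πI² = N·(3j₀)²·(3jₘ)² = 7350/1037153
I = +1·√(0.00708671/4π) = 0.02374747

0.023747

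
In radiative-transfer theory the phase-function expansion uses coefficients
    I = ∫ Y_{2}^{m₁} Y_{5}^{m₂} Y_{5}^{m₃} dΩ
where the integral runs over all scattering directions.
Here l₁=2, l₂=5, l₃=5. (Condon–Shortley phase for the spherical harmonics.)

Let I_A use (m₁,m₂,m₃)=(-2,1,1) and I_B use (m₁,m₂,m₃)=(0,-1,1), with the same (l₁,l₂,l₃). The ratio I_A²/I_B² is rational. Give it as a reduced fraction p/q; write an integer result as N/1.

50/27

l's match ⇒ only the (l;m) 3-j factors differ between A and B.
A: triangle coeff Δ(2,5,5) = 1/38610; Σ_t [2,2]: t=2:+1/2304 = 1/2304; (3j)²=5/143 [(2 5 5; -2 1 1)], sign=+1
B: triangle coeff Δ(2,5,5) = 1/38610; Σ_t [0,2]: t=0:+1/2304 t=1:−1/720 t=2:+1/5760 = -1/1280; (3j)²=27/1430 [(2 5 5; 0 -1 1)], sign=-1
I_A²/I_B² = (5/143)/(27/1430) = 50/27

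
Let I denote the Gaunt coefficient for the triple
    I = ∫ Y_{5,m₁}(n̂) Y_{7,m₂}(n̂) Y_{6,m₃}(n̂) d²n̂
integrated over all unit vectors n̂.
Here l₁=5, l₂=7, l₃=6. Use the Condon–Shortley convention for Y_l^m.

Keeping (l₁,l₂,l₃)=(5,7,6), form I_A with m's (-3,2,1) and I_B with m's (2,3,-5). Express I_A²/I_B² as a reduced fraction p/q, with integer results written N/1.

l's match ⇒ only the (l;m) 3-j factors differ between A and B.
A: triangle coeff Δ(5,7,6) = 1/174594420; Σ_t [4,6]: t=4:+1/829440 t=5:−1/414720 t=6:+1/2073600 = -1/1382400; (3j)²=294/46189 [(5 7 6; -3 2 1)], sign=+1
B: triangle coeff Δ(5,7,6) = 1/174594420; Σ_t [2,3]: t=2:+1/11612160 t=3:−1/4354560 = -1/6967296; (3j)²=625/50388 [(5 7 6; 2 3 -5)], sign=+1
I_A²/I_B² = (294/46189)/(625/50388) = 3528/6875

3528/6875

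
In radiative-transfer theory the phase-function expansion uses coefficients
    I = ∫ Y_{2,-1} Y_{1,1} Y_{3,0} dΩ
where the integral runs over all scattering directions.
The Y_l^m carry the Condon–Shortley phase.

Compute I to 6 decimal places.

m-sum 0 ✓  L=6 even ✓  1≤3≤3 ✓
Π(2lᵢ+1) = 5×3×7 = 105
triangle coeff Δ(2,1,3) = 1/105
Σ_t [0,0]: t=0:+1/4 = 1/4
(3j)²=3/35 [(2 1 3; 0 0 0)], sign=-1
Σ_t [0,0]: t=0:+1/12 = 1/12
(3j)²=1/35 [(2 1 3; -1 1 0)], sign=-1
⇒ 4πI² = 9/35
I = (+1)√(9/35/(4π)) = 0.14304817

0.143048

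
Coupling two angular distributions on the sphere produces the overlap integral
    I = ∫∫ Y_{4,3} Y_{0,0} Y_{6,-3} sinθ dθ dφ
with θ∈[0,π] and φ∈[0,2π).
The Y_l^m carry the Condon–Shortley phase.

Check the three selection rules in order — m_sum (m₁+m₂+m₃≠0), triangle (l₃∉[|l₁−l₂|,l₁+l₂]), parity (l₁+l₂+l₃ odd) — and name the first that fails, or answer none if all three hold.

m₁+m₂+m₃ = 3 + 0 − 3 = 0  ✓
triangle: |4−0|=4 ≤ l₃=6 ≤ 4+0=4  ✗
parity: l₁+l₂+l₃ = 10 is even

triangle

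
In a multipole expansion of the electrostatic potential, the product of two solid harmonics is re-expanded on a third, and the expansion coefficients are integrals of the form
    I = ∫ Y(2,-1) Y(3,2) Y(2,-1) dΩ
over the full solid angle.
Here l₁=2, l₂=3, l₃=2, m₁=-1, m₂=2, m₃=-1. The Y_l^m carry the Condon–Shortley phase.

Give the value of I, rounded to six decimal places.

0.000000

L=7 odd ⇒ parity kills the (l;000) factor ⇒ I = 0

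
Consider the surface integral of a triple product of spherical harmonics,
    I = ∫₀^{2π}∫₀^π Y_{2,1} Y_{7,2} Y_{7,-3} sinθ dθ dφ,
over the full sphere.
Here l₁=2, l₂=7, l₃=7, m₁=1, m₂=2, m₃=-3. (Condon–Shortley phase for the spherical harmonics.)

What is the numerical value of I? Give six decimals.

-0.123591

Rules hold: Σm=0, L=16 even, 5≤7≤9.
N = 5·15·15 = 1125
Δ = 2!·2!·12!/17! = 1/185640
Racah Σ t=0..2: t=0:+1/2419200 t=1:−1/518400 t=2:+1/2419200 = -1/907200
⇒ 3j(2 7 7; 0 0 0)² = 56/3315, sgn +1
Racah Σ t=0..1: t=0:+1/4354560 t=1:−1/1935360 = -1/3483648
⇒ 3j(2 7 7; 1 2 -3)² = 125/12376, sgn -1
4πI² = N·(3j₀)²·(3jₘ)² = 9375/48841
I = -1·√(0.191949/4π) = -0.12359145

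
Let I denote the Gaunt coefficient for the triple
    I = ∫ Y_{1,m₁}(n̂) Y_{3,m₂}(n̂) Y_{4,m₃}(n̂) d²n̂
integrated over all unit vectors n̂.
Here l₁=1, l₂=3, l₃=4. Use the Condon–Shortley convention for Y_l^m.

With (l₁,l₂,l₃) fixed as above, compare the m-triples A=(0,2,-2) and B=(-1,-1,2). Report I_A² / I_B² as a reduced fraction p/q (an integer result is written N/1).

4/5

l's match ⇒ only the (l;m) 3-j factors differ between A and B.
A: triangle coeff Δ(1,3,4) = 1/252; Σ_t [0,0]: t=0:+1/120 = 1/120; (3j)²=1/21 [(1 3 4; 0 2 -2)], sign=+1
B: triangle coeff Δ(1,3,4) = 1/252; Σ_t [0,0]: t=0:+1/96 = 1/96; (3j)²=5/84 [(1 3 4; -1 -1 2)], sign=+1
I_A²/I_B² = (1/21)/(5/84) = 4/5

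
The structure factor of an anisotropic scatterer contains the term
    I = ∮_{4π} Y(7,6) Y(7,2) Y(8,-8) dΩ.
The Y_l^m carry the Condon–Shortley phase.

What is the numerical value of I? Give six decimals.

0.111397

Checks pass: Σm=0; 22 even; l₃=8∈[0,14].
(2·7+1)(2·7+1)(2·8+1) = 3825
Δ: 6! 8! 8! / 23! → 1/22086194130
sum: t=0:+1/18289152000 t=1:−1/248832000 t=2:+1/24883200 t=3:−1/11943936 t=4:+1/24883200 t=5:−1/248832000 t=6:+1/18289152000 = -11/975421440
3j²(7 7 8; 0 0 0) = Δ·Π!·Σ² = 1750/289731  (sign -1)
sum: t=1:−1/195084288000 = -1/195084288000
3j²(7 7 8; 6 2 -8) = Δ·Π!·Σ² = 351/52003  (sign -1)
combine: 4πI² = 3825·1750/289731·351/52003 = 506250/3246473
take √, sign +1: I = 0.11139654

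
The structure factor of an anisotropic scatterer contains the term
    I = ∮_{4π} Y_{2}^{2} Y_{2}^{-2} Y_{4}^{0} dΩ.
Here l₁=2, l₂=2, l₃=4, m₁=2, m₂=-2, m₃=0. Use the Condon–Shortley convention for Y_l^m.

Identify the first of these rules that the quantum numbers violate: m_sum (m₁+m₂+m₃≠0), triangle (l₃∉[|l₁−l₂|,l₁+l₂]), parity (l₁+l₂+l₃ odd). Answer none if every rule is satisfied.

Σmᵢ = 0  ✓
l₃∈[|l₁−l₂|,l₁+l₂]=[0,4], have l₃=4  ✓
Σlᵢ = 8 ⇒ even  ✓

none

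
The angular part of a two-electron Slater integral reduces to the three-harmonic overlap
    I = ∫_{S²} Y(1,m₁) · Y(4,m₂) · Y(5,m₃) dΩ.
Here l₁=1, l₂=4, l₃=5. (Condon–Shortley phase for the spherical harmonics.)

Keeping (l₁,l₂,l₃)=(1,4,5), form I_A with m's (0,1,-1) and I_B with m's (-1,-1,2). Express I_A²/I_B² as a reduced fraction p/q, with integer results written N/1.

Same 1,4,5: normalisation and zero-m 3j drop out of the ratio.
A: Δ: 0! 2! 8! / 11! → 1/495; sum: t=0:+1/720 = 1/720; 3j²(1 4 5; 0 1 -1) = Δ·Π!·Σ² = 8/165  (sign +1)
B: Δ: 0! 2! 8! / 11! → 1/495; sum: t=0:+1/1440 = 1/1440; 3j²(1 4 5; -1 -1 2) = Δ·Π!·Σ² = 7/165  (sign -1)
I_A²/I_B² = (8/165)/(7/165) = 8/7

8/7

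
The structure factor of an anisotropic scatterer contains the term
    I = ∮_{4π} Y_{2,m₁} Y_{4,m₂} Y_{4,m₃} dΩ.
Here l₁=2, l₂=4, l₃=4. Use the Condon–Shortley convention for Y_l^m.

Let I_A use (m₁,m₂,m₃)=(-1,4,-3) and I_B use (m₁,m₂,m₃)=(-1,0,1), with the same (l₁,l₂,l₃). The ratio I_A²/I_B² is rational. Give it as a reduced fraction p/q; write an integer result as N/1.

98/5

l's match ⇒ only the (l;m) 3-j factors differ between A and B.
A: triangle coeff Δ(2,4,4) = 1/13860; Σ_t [2,2]: t=2:+1/1440 = 1/1440; (3j)²=7/165 [(2 4 4; -1 4 -3)], sign=-1
B: triangle coeff Δ(2,4,4) = 1/13860; Σ_t [1,2]: t=1:−1/72 t=2:+1/96 = -1/288; (3j)²=1/462 [(2 4 4; -1 0 1)], sign=+1
I_A²/I_B² = (7/165)/(1/462) = 98/5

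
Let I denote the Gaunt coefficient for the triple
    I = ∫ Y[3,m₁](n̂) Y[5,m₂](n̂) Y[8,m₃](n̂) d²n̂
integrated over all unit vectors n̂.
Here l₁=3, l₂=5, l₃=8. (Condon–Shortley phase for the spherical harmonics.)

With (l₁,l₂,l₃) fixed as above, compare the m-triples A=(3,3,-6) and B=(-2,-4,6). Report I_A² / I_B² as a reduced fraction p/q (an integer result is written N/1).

l's match ⇒ only the (l;m) 3-j factors differ between A and B.
A: triangle coeff Δ(3,5,8) = 1/136136; Σ_t [0,0]: t=0:+1/58060800 = 1/58060800; (3j)²=3/136 [(3 5 8; 3 3 -6)], sign=+1
B: triangle coeff Δ(3,5,8) = 1/136136; Σ_t [0,0]: t=0:+1/43545600 = 1/43545600; (3j)²=1/34 [(3 5 8; -2 -4 6)], sign=+1
I_A²/I_B² = (3/136)/(1/34) = 3/4

3/4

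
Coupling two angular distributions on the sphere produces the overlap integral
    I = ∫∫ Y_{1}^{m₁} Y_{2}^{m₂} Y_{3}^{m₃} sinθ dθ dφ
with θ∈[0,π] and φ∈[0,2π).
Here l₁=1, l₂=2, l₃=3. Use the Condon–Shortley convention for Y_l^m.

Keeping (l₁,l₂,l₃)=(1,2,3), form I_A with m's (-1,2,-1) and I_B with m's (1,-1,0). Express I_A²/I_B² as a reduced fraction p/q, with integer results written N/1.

1/3

l's match ⇒ only the (l;m) 3-j factors differ between A and B.
A: triangle coeff Δ(1,2,3) = 1/105; Σ_t [0,0]: t=0:+1/48 = 1/48; (3j)²=1/105 [(1 2 3; -1 2 -1)], sign=+1
B: triangle coeff Δ(1,2,3) = 1/105; Σ_t [0,0]: t=0:+1/12 = 1/12; (3j)²=1/35 [(1 2 3; 1 -1 0)], sign=-1
I_A²/I_B² = (1/105)/(1/35) = 1/3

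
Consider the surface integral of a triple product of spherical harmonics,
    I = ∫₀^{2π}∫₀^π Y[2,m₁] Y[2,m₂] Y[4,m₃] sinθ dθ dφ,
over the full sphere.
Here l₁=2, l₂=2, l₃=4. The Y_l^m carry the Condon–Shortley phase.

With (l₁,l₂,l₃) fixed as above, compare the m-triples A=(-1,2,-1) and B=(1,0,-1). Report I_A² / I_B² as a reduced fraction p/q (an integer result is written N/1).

l's match ⇒ only the (l;m) 3-j factors differ between A and B.
A: triangle coeff Δ(2,2,4) = 1/630; Σ_t [0,0]: t=0:+1/144 = 1/144; (3j)²=1/126 [(2 2 4; -1 2 -1)], sign=-1
B: triangle coeff Δ(2,2,4) = 1/630; Σ_t [0,0]: t=0:+1/24 = 1/24; (3j)²=1/21 [(2 2 4; 1 0 -1)], sign=-1
I_A²/I_B² = (1/126)/(1/21) = 1/6

1/6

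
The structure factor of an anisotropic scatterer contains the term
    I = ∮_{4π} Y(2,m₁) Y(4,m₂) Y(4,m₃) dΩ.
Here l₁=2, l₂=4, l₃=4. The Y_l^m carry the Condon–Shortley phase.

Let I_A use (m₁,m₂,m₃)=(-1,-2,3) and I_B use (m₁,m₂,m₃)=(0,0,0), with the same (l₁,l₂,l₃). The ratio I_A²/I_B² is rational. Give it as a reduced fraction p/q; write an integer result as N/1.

21/16

Shared (l₁,l₂,l₃)=(2,4,4): N and (l;000)² cancel in I_A²/I_B².
A: Δ = 2!·2!·6!/11! = 1/13860; Racah Σ t=1..2: t=1:−1/240 t=2:+1/1440 = -1/288; ⇒ 3j(2 4 4; -1 -2 3)² = 5/132, sgn +1
B: Δ = 2!·2!·6!/11! = 1/13860; Racah Σ t=0..2: t=0:+1/192 t=1:−1/36 t=2:+1/192 = -5/288; ⇒ 3j(2 4 4; 0 0 0)² = 20/693, sgn -1
I_A²/I_B² = (5/132)/(20/693) = 21/16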